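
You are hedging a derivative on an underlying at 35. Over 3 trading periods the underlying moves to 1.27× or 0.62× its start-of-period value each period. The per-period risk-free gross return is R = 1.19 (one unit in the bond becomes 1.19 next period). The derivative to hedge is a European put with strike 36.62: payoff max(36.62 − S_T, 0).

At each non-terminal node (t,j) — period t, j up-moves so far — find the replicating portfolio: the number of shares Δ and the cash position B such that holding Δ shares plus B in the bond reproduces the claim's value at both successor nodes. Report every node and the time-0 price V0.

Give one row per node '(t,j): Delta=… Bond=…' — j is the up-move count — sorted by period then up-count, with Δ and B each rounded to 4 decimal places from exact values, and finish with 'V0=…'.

The replicating-portfolio and risk-neutral prices coincide; use p* = (1.19−0.62)/(1.27−0.62) = 0.8769 for the latter.
At expiry t=3: V(3,0)=28.2785, V(3,1)=19.5334, V(3,2)=1.6201, V(3,3)=0.0000
  t=2,j=0: stock 13.4540 → up 17.0866 (V=19.5334), down 8.3415 (V=28.2785). Price 17.3191; hedge Δ=-1.0000, bond B=30.7731.
  t=2,j=1: stock 27.5590 → up 34.9999 (V=1.6201), down 17.0866 (V=19.5334). Price 3.2141; hedge Δ=-1.0000, bond B=30.7731.
  t=2,j=2: stock 56.4515 → up 71.6934 (V=0.0000), down 34.9999 (V=1.6201). Price 0.1676; hedge Δ=-0.0442, bond B=2.6600.
  t=1,j=0: stock 21.7000 → up 27.5590 (V=3.2141), down 13.4540 (V=17.3191). Price 4.1598; hedge Δ=-1.0000, bond B=25.8598.
  t=1,j=1: stock 44.4500 → up 56.4515 (V=0.1676), down 27.5590 (V=3.2141). Price 0.4559; hedge Δ=-0.1054, bond B=5.1429.
  t=0,j=0: stock 35.0000 → up 44.4500 (V=0.4559), down 21.7000 (V=4.1598). Price 0.7662; hedge Δ=-0.1628, bond B=6.4644.
Check: Δ(0,0)·S0 + B(0,0) = 0.7662 = V0.

(0,0): Delta=-0.1628 Bond=6.4644
(1,0): Delta=-1.0000 Bond=25.8598
(1,1): Delta=-0.1054 Bond=5.1429
(2,0): Delta=-1.0000 Bond=30.7731
(2,1): Delta=-1.0000 Bond=30.7731
(2,2): Delta=-0.0442 Bond=2.6600
V0=0.7662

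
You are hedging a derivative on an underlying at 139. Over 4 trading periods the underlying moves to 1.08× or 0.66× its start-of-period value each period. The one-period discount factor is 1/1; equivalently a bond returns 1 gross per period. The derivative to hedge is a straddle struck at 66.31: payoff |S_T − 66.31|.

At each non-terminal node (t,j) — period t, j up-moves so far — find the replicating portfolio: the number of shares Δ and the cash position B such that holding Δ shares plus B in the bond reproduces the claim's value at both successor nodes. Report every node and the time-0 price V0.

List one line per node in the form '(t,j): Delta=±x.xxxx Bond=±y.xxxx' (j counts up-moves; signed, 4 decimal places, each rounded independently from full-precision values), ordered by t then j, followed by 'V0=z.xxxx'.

(0,0): Delta=0.9261 Bond=-54.9027
(1,0): Delta=0.5978 Bond=-24.7806
(1,1): Delta=0.9734 Bond=-61.9903
(2,0): Delta=-0.7254 Bond=55.3351
(2,1): Delta=0.7881 Bond=-43.6314
(2,2): Delta=1.0000 Bond=-66.3100
(3,0): Delta=-1.0000 Bond=66.3100
(3,1): Delta=-0.6859 Bond=52.7528
(3,2): Delta=1.0000 Bond=-66.3100
(3,3): Delta=1.0000 Bond=-66.3100
V0=73.8313

Since d<R<u, set p* = (R−d)/(u−d) = 0.8095; price each node as the discounted p*-expectation of its children.
Terminal payoffs: V(4,0)=39.9351, V(4,1)=23.1511, V(4,2)=4.3137, V(4,3)=49.2560, V(4,4)=122.7980
(3,0): S=39.9619. Δ = (V_up−V_dn)/(S_up−S_dn) = (23.1511−39.9351)/(43.1589−26.3749) = -1.0000. V = [p*·23.1511 + (1−p*)·39.9351]/1 = 26.3481. B = V − Δ·S = 66.3100.
(3,1): S=65.3923. Δ = (V_up−V_dn)/(S_up−S_dn) = (4.3137−23.1511)/(70.6237−43.1589) = -0.6859. V = [p*·4.3137 + (1−p*)·23.1511]/1 = 7.9017. B = V − Δ·S = 52.7528.
(3,2): S=107.0055. Δ = (V_up−V_dn)/(S_up−S_dn) = (49.2560−4.3137)/(115.5660−70.6237) = 1.0000. V = [p*·49.2560 + (1−p*)·4.3137]/1 = 40.6955. B = V − Δ·S = -66.3100.
(3,3): S=175.1000. Δ = (V_up−V_dn)/(S_up−S_dn) = (122.7980−49.2560)/(189.1080−115.5660) = 1.0000. V = [p*·122.7980 + (1−p*)·49.2560]/1 = 108.7900. B = V − Δ·S = -66.3100.
(2,0): S=60.5484. Δ = (V_up−V_dn)/(S_up−S_dn) = (7.9017−26.3481)/(65.3923−39.9619) = -0.7254. V = [p*·7.9017 + (1−p*)·26.3481]/1 = 11.4153. B = V − Δ·S = 55.3351.
(2,1): S=99.0792. Δ = (V_up−V_dn)/(S_up−S_dn) = (40.6955−7.9017)/(107.0055−65.3923) = 0.7881. V = [p*·40.6955 + (1−p*)·7.9017]/1 = 34.4491. B = V − Δ·S = -43.6314.
(2,2): S=162.1296. Δ = (V_up−V_dn)/(S_up−S_dn) = (108.7900−40.6955)/(175.1000−107.0055) = 1.0000. V = [p*·108.7900 + (1−p*)·40.6955]/1 = 95.8196. B = V − Δ·S = -66.3100.
(1,0): S=91.7400. Δ = (V_up−V_dn)/(S_up−S_dn) = (34.4491−11.4153)/(99.0792−60.5484) = 0.5978. V = [p*·34.4491 + (1−p*)·11.4153]/1 = 30.0617. B = V − Δ·S = -24.7806.
(1,1): S=150.1200. Δ = (V_up−V_dn)/(S_up−S_dn) = (95.8196−34.4491)/(162.1296−99.0792) = 0.9734. V = [p*·95.8196 + (1−p*)·34.4491]/1 = 84.1300. B = V − Δ·S = -61.9903.
(0,0): S=139.0000. Δ = (V_up−V_dn)/(S_up−S_dn) = (84.1300−30.0617)/(150.1200−91.7400) = 0.9261. V = [p*·84.1300 + (1−p*)·30.0617]/1 = 73.8313. B = V − Δ·S = -54.9027.
Root portfolio cost Δ·139+B reproduces V0=73.8313.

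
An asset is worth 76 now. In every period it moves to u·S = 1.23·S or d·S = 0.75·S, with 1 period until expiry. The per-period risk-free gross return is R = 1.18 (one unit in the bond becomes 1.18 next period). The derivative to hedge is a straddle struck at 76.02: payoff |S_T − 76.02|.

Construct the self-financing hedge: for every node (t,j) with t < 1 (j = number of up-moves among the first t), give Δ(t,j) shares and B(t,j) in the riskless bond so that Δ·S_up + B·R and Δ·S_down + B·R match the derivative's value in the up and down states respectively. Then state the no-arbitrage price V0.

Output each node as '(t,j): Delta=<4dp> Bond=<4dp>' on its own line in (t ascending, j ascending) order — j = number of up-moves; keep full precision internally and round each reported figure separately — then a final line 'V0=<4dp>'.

Risk-neutral probability p* = (R−d)/(u−d) = (1.18−0.75)/(1.23−0.75) = 0.8958.
At expiry t=1: V(1,0)=19.0200, V(1,1)=17.4600
(0,0): S=76.0000. Δ = (V_up−V_dn)/(S_up−S_dn) = (17.4600−19.0200)/(93.4800−57.0000) = -0.0428. V = [p*·17.4600 + (1−p*)·19.0200]/1.18 = 14.9343. B = V − Δ·S = 18.1843.
Root portfolio cost Δ·76+B reproduces V0=14.9343.

(0,0): Delta=-0.0428 Bond=18.1843
V0=14.9343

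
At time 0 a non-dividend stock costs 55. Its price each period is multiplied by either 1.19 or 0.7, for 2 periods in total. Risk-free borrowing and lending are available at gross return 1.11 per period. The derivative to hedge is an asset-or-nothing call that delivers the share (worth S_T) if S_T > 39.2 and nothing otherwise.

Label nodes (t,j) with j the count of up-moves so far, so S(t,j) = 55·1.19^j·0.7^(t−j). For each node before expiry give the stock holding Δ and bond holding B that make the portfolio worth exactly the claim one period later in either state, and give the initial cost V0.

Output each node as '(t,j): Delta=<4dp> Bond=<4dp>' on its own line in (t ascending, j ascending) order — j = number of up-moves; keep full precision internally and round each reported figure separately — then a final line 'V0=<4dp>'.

No-arbitrage ⇒ martingale measure with p* = (R−d)/(u−d) = 0.8367.
At expiry t=2: V(2,0)=0.0000, V(2,1)=45.8150, V(2,2)=77.8855
(1,0): S=38.5000. Δ = (V_up−V_dn)/(S_up−S_dn) = (45.8150−0.0000)/(45.8150−26.9500) = 2.4286. V = [p*·45.8150 + (1−p*)·0.0000]/1.11 = 34.5360. B = V − Δ·S = -58.9640.
(1,1): S=65.4500. Δ = (V_up−V_dn)/(S_up−S_dn) = (77.8855−45.8150)/(77.8855−45.8150) = 1.0000. V = [p*·77.8855 + (1−p*)·45.8150]/1.11 = 65.4500. B = V − Δ·S = 0.0000.
(0,0): S=55.0000. Δ = (V_up−V_dn)/(S_up−S_dn) = (65.4500−34.5360)/(65.4500−38.5000) = 1.1471. V = [p*·65.4500 + (1−p*)·34.5360]/1.11 = 54.4170. B = V − Δ·S = -8.6728.
Each (Δ,B) replicates both successor values, so the strategy is self-financing and V0 is arbitrage-free.

(0,0): Delta=1.1471 Bond=-8.6728
(1,0): Delta=2.4286 Bond=-58.9640
(1,1): Delta=1.0000 Bond=0.0000
V0=54.4170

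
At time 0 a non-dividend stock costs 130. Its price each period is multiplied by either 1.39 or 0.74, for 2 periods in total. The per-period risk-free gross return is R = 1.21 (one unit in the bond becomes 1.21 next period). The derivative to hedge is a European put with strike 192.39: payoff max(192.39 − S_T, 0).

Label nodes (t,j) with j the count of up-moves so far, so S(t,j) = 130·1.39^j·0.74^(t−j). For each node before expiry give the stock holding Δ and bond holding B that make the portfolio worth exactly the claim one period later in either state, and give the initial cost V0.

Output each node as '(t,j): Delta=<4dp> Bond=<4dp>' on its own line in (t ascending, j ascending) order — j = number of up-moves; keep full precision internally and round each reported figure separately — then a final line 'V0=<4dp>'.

No-arbitrage ⇒ martingale measure with p* = (R−d)/(u−d) = 0.7231.
Terminal payoffs: V(2,0)=121.2020, V(2,1)=58.6720, V(2,2)=0.0000
(1,0): S=96.2000. Δ = (V_up−V_dn)/(S_up−S_dn) = (58.6720−121.2020)/(133.7180−71.1880) = -1.0000. V = [p*·58.6720 + (1−p*)·121.2020]/1.21 = 62.8000. B = V − Δ·S = 159.0000.
(1,1): S=180.7000. Δ = (V_up−V_dn)/(S_up−S_dn) = (0.0000−58.6720)/(251.1730−133.7180) = -0.4995. V = [p*·0.0000 + (1−p*)·58.6720]/1.21 = 13.4278. B = V − Δ·S = 103.6924.
(0,0): S=130.0000. Δ = (V_up−V_dn)/(S_up−S_dn) = (13.4278−62.8000)/(180.7000−96.2000) = -0.5843. V = [p*·13.4278 + (1−p*)·62.8000]/1.21 = 22.3968. B = V − Δ·S = 98.3540.
Check: Δ(0,0)·S0 + B(0,0) = 22.3968 = V0.

(0,0): Delta=-0.5843 Bond=98.3540
(1,0): Delta=-1.0000 Bond=159.0000
(1,1): Delta=-0.4995 Bond=103.6924
V0=22.3968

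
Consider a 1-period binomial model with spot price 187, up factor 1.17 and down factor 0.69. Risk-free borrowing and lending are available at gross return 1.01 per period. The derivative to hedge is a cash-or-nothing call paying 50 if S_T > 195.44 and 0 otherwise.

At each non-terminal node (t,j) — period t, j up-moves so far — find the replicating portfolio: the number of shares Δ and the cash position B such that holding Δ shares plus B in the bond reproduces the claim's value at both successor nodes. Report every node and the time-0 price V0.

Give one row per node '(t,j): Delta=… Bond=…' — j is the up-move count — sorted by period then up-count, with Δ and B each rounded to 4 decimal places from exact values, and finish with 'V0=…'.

(0,0): Delta=0.5570 Bond=-71.1634
V0=33.0033

Since d<R<u, set p* = (R−d)/(u−d) = 0.6667; price each node as the discounted p*-expectation of its children.
Terminal payoffs: V(1,0)=0.0000, V(1,1)=50.0000
Node (0,0) S=187.0000: V=(p*·50.0000+(1−p*)·0.0000)/1.01=33.0033; Δ=(50.0000−0.0000)/(218.7900−129.0300)=0.5570; B=V−Δ·S=-71.1634
The time-0 hedge costs 33.0033, which is the no-arbitrage price.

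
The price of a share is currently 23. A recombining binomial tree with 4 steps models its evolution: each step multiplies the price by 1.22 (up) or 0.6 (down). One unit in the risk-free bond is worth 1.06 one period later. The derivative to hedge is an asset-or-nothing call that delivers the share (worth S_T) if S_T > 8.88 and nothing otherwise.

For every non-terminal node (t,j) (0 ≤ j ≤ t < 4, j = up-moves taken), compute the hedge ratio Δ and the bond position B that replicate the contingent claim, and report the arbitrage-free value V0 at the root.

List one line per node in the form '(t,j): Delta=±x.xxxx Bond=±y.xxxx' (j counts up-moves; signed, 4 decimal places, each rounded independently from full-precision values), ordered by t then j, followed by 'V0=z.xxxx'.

(0,0): Delta=1.0498 Bond=-1.4003
(1,0): Delta=1.2201 Bond=-3.8346
(1,1): Delta=1.0206 Bond=-0.6669
(2,0): Delta=1.6803 Bond=-7.8752
(2,1): Delta=1.1414 Bond=-2.7392
(2,2): Delta=1.0000 Bond=0.0000
(3,0): Delta=0.0000 Bond=0.0000
(3,1): Delta=1.9677 Bond=-11.2513
(3,2): Delta=1.0000 Bond=0.0000
(3,3): Delta=1.0000 Bond=0.0000
V0=22.7447

No-arbitrage ⇒ martingale measure with p* = (R−d)/(u−d) = 0.7419.
Payoff layer (t=4): V(4,0)=0.0000, V(4,1)=0.0000, V(4,2)=12.3240, V(4,3)=25.0587, V(4,4)=50.9527
  t=3,j=0: stock 4.9680 → up 6.0610 (V=0.0000), down 2.9808 (V=0.0000). Price 0.0000; hedge Δ=0.0000, bond B=0.0000.
  t=3,j=1: stock 10.1016 → up 12.3240 (V=12.3240), down 6.0610 (V=0.0000). Price 8.6260; hedge Δ=1.9677, bond B=-11.2513.
  t=3,j=2: stock 20.5399 → up 25.0587 (V=25.0587), down 12.3240 (V=12.3240). Price 20.5399; hedge Δ=1.0000, bond B=0.0000.
  t=3,j=3: stock 41.7645 → up 50.9527 (V=50.9527), down 25.0587 (V=25.0587). Price 41.7645; hedge Δ=1.0000, bond B=0.0000.
  t=2,j=0: stock 8.2800 → up 10.1016 (V=8.6260), down 4.9680 (V=0.0000). Price 6.0377; hedge Δ=1.6803, bond B=-7.8752.
  t=2,j=1: stock 16.8360 → up 20.5399 (V=20.5399), down 10.1016 (V=8.6260). Price 16.4768; hedge Δ=1.1414, bond B=-2.7392.
  t=2,j=2: stock 34.2332 → up 41.7645 (V=41.7645), down 20.5399 (V=20.5399). Price 34.2332; hedge Δ=1.0000, bond B=0.0000.
  t=1,j=0: stock 13.8000 → up 16.8360 (V=16.4768), down 8.2800 (V=6.0377). Price 13.0026; hedge Δ=1.2201, bond B=-3.8346.
  t=1,j=1: stock 28.0600 → up 34.2332 (V=34.2332), down 16.8360 (V=16.4768). Price 27.9725; hedge Δ=1.0206, bond B=-0.6669.
  t=0,j=0: stock 23.0000 → up 28.0600 (V=27.9725), down 13.8000 (V=13.0026). Price 22.7447; hedge Δ=1.0498, bond B=-1.4003.
Root portfolio cost Δ·23+B reproduces V0=22.7447.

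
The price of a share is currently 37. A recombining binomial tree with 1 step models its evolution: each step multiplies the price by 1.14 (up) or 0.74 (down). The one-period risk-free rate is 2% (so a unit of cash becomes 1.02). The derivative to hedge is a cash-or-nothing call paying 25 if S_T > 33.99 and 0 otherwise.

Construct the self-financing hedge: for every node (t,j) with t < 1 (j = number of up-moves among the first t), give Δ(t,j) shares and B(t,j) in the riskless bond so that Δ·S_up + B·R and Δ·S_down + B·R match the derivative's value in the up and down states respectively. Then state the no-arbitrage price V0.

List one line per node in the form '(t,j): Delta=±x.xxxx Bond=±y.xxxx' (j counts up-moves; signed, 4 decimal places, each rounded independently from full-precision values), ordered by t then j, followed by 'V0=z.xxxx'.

The replicating-portfolio and risk-neutral prices coincide; use p* = (1.02−0.74)/(1.14−0.74) = 0.7000 for the latter.
Terminal payoffs: V(1,0)=0.0000, V(1,1)=25.0000
Node (0,0) S=37.0000: V=(p*·25.0000+(1−p*)·0.0000)/1.02=17.1569; Δ=(25.0000−0.0000)/(42.1800−27.3800)=1.6892; B=V−Δ·S=-45.3431
Each (Δ,B) replicates both successor values, so the strategy is self-financing and V0 is arbitrage-free.

(0,0): Delta=1.6892 Bond=-45.3431
V0=17.1569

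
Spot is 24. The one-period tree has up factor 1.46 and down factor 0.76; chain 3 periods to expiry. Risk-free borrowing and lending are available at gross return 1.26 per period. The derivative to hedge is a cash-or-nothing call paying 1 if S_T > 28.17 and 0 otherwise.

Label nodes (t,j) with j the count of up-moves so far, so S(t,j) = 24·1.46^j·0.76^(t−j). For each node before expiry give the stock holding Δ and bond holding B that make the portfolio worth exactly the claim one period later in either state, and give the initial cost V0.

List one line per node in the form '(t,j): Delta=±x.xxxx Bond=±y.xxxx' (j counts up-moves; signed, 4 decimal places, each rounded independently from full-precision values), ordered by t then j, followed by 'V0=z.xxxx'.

No-arbitrage ⇒ martingale measure with p* = (R−d)/(u−d) = 0.7143.
Payoff layer (t=3): V(3,0)=0.0000, V(3,1)=0.0000, V(3,2)=1.0000, V(3,3)=1.0000
(2,0): S=13.8624. Δ = (V_up−V_dn)/(S_up−S_dn) = (0.0000−0.0000)/(20.2391−10.5354) = 0.0000. V = [p*·0.0000 + (1−p*)·0.0000]/1.26 = 0.0000. B = V − Δ·S = 0.0000.
(2,1): S=26.6304. Δ = (V_up−V_dn)/(S_up−S_dn) = (1.0000−0.0000)/(38.8804−20.2391) = 0.0536. V = [p*·1.0000 + (1−p*)·0.0000]/1.26 = 0.5669. B = V − Δ·S = -0.8617.
(2,2): S=51.1584. Δ = (V_up−V_dn)/(S_up−S_dn) = (1.0000−1.0000)/(74.6913−38.8804) = 0.0000. V = [p*·1.0000 + (1−p*)·1.0000]/1.26 = 0.7937. B = V − Δ·S = 0.7937.
(1,0): S=18.2400. Δ = (V_up−V_dn)/(S_up−S_dn) = (0.5669−0.0000)/(26.6304−13.8624) = 0.0444. V = [p*·0.5669 + (1−p*)·0.0000]/1.26 = 0.3214. B = V − Δ·S = -0.4885.
(1,1): S=35.0400. Δ = (V_up−V_dn)/(S_up−S_dn) = (0.7937−0.5669)/(51.1584−26.6304) = 0.0092. V = [p*·0.7937 + (1−p*)·0.5669]/1.26 = 0.5785. B = V − Δ·S = 0.2545.
(0,0): S=24.0000. Δ = (V_up−V_dn)/(S_up−S_dn) = (0.5785−0.3214)/(35.0400−18.2400) = 0.0153. V = [p*·0.5785 + (1−p*)·0.3214]/1.26 = 0.4008. B = V − Δ·S = 0.0335.
Root portfolio cost Δ·24+B reproduces V0=0.4008.

(0,0): Delta=0.0153 Bond=0.0335
(1,0): Delta=0.0444 Bond=-0.4885
(1,1): Delta=0.0092 Bond=0.2545
(2,0): Delta=0.0000 Bond=0.0000
(2,1): Delta=0.0536 Bond=-0.8617
(2,2): Delta=0.0000 Bond=0.7937
V0=0.4008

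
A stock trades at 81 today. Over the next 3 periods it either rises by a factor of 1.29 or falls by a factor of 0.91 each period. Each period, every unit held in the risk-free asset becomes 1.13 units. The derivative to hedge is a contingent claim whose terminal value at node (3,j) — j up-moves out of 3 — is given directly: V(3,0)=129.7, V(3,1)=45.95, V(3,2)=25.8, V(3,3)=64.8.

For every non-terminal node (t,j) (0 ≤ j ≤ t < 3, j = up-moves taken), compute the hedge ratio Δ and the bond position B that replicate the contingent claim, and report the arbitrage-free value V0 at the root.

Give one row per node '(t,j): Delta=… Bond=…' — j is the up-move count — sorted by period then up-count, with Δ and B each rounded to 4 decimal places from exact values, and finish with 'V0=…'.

Under the risk-neutral measure, an up-move has probability p* = (R−d)/(u−d) = 0.5789 and values discount at R = 1.13.
At expiry t=3: V(3,0)=129.7000, V(3,1)=45.9500, V(3,2)=25.8000, V(3,3)=64.8000
(2,0): S=67.0761. Δ = (V_up−V_dn)/(S_up−S_dn) = (45.9500−129.7000)/(86.5282−61.0393) = -3.2857. V = [p*·45.9500 + (1−p*)·129.7000]/1.13 = 71.8701. B = V − Δ·S = 292.2648.
(2,1): S=95.0859. Δ = (V_up−V_dn)/(S_up−S_dn) = (25.8000−45.9500)/(122.6608−86.5282) = -0.5577. V = [p*·25.8000 + (1−p*)·45.9500]/1.13 = 30.3400. B = V − Δ·S = 83.3663.
(2,2): S=134.7921. Δ = (V_up−V_dn)/(S_up−S_dn) = (64.8000−25.8000)/(173.8818−122.6608) = 0.7614. V = [p*·64.8000 + (1−p*)·25.8000]/1.13 = 42.8132. B = V − Δ·S = -59.8184.
(1,0): S=73.7100. Δ = (V_up−V_dn)/(S_up−S_dn) = (30.3400−71.8701)/(95.0859−67.0761) = -1.4827. V = [p*·30.3400 + (1−p*)·71.8701]/1.13 = 42.3242. B = V − Δ·S = 151.6138.
(1,1): S=104.4900. Δ = (V_up−V_dn)/(S_up−S_dn) = (42.8132−30.3400)/(134.7921−95.0859) = 0.3141. V = [p*·42.8132 + (1−p*)·30.3400]/1.13 = 33.2401. B = V − Δ·S = 0.4159.
(0,0): S=81.0000. Δ = (V_up−V_dn)/(S_up−S_dn) = (33.2401−42.3242)/(104.4900−73.7100) = -0.2951. V = [p*·33.2401 + (1−p*)·42.3242]/1.13 = 32.8009. B = V − Δ·S = 56.7063.
Check: Δ(0,0)·S0 + B(0,0) = 32.8009 = V0.

(0,0): Delta=-0.2951 Bond=56.7063
(1,0): Delta=-1.4827 Bond=151.6138
(1,1): Delta=0.3141 Bond=0.4159
(2,0): Delta=-3.2857 Bond=292.2648
(2,1): Delta=-0.5577 Bond=83.3663
(2,2): Delta=0.7614 Bond=-59.8184
V0=32.8009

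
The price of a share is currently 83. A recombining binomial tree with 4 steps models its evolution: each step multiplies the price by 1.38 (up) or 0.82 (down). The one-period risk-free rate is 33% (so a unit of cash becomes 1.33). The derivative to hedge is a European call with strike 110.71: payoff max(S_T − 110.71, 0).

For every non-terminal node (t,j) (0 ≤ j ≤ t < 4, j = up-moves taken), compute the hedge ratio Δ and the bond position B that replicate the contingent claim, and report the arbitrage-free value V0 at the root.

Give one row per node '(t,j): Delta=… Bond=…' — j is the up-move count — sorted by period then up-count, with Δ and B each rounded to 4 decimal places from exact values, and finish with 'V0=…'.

(0,0): Delta=0.9822 Bond=-33.8114
(1,0): Delta=0.8385 Bond=-35.1838
(1,1): Delta=0.9906 Bond=-45.9286
(2,0): Delta=0.0000 Bond=0.0000
(2,1): Delta=0.8873 Bond=-51.3822
(2,2): Delta=0.9966 Bond=-62.0363
(3,0): Delta=0.0000 Bond=0.0000
(3,1): Delta=0.0000 Bond=0.0000
(3,2): Delta=0.9390 Bond=-75.0381
(3,3): Delta=1.0000 Bond=-83.2406
V0=47.7152

Under the risk-neutral measure, an up-move has probability p* = (R−d)/(u−d) = 0.9107 and values discount at R = 1.33.
Terminal values V(4,·): V(4,0)=0.0000, V(4,1)=0.0000, V(4,2)=0.0000, V(4,3)=68.1566, V(4,4)=190.3094
Node (3,0) S=45.7635: V=(p*·0.0000+(1−p*)·0.0000)/1.33=0.0000; Δ=(0.0000−0.0000)/(63.1537−37.5261)=0.0000; B=V−Δ·S=0.0000
Node (3,1) S=77.0167: V=(p*·0.0000+(1−p*)·0.0000)/1.33=0.0000; Δ=(0.0000−0.0000)/(106.2830−63.1537)=0.0000; B=V−Δ·S=0.0000
Node (3,2) S=129.6135: V=(p*·68.1566+(1−p*)·0.0000)/1.33=46.6701; Δ=(68.1566−0.0000)/(178.8666−106.2830)=0.9390; B=V−Δ·S=-75.0381
Node (3,3) S=218.1300: V=(p*·190.3094+(1−p*)·68.1566)/1.33=134.8894; Δ=(190.3094−68.1566)/(301.0194−178.8666)=1.0000; B=V−Δ·S=-83.2406
Node (2,0) S=55.8092: V=(p*·0.0000+(1−p*)·0.0000)/1.33=0.0000; Δ=(0.0000−0.0000)/(77.0167−45.7635)=0.0000; B=V−Δ·S=0.0000
Node (2,1) S=93.9228: V=(p*·46.6701+(1−p*)·0.0000)/1.33=31.9572; Δ=(46.6701−0.0000)/(129.6135−77.0167)=0.8873; B=V−Δ·S=-51.3822
Node (2,2) S=158.0652: V=(p*·134.8894+(1−p*)·46.6701)/1.33=95.4982; Δ=(134.8894−46.6701)/(218.1300−129.6135)=0.9966; B=V−Δ·S=-62.0363
Node (1,0) S=68.0600: V=(p*·31.9572+(1−p*)·0.0000)/1.33=21.8826; Δ=(31.9572−0.0000)/(93.9228−55.8092)=0.8385; B=V−Δ·S=-35.1838
Node (1,1) S=114.5400: V=(p*·95.4982+(1−p*)·31.9572)/1.33=67.5375; Δ=(95.4982−31.9572)/(158.0652−93.9228)=0.9906; B=V−Δ·S=-45.9286
Node (0,0) S=83.0000: V=(p*·67.5375+(1−p*)·21.8826)/1.33=47.7152; Δ=(67.5375−21.8826)/(114.5400−68.0600)=0.9822; B=V−Δ·S=-33.8114
Each (Δ,B) replicates both successor values, so the strategy is self-financing and V0 is arbitrage-free.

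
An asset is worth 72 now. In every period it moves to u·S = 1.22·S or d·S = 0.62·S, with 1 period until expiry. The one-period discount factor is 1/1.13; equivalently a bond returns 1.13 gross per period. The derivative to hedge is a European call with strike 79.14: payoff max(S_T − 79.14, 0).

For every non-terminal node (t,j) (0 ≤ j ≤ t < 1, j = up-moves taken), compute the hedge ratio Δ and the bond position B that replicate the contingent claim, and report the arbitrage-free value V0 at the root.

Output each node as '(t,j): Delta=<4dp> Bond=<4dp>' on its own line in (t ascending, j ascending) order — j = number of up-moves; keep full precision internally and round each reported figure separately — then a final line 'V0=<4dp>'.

Under the risk-neutral measure, an up-move has probability p* = (R−d)/(u−d) = 0.8500 and values discount at R = 1.13.
Payoff layer (t=1): V(1,0)=0.0000, V(1,1)=8.7000
  t=0,j=0: stock 72.0000 → up 87.8400 (V=8.7000), down 44.6400 (V=0.0000). Price 6.5442; hedge Δ=0.2014, bond B=-7.9558.
Root portfolio cost Δ·72+B reproduces V0=6.5442.

(0,0): Delta=0.2014 Bond=-7.9558
V0=6.5442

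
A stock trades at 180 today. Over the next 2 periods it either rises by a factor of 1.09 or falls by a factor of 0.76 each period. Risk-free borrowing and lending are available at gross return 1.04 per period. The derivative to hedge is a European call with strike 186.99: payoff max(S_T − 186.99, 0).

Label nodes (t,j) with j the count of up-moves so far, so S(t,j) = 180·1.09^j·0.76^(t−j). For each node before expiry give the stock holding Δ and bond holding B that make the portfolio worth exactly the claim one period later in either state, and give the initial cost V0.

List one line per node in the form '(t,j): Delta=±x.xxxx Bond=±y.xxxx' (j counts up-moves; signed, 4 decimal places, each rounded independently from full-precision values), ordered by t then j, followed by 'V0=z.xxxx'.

No-arbitrage ⇒ martingale measure with p* = (R−d)/(u−d) = 0.8485.
At expiry t=2: V(2,0)=0.0000, V(2,1)=0.0000, V(2,2)=26.8680
  t=1,j=0: stock 136.8000 → up 149.1120 (V=0.0000), down 103.9680 (V=0.0000). Price 0.0000; hedge Δ=0.0000, bond B=0.0000.
  t=1,j=1: stock 196.2000 → up 213.8580 (V=26.8680), down 149.1120 (V=0.0000). Price 21.9203; hedge Δ=0.4150, bond B=-59.4979.
  t=0,j=0: stock 180.0000 → up 196.2000 (V=21.9203), down 136.8000 (V=0.0000). Price 17.8837; hedge Δ=0.3690, bond B=-48.5414.
Self-financing check: at every node Δ·S+B equals the discounted successor values.

(0,0): Delta=0.3690 Bond=-48.5414
(1,0): Delta=0.0000 Bond=0.0000
(1,1): Delta=0.4150 Bond=-59.4979
V0=17.8837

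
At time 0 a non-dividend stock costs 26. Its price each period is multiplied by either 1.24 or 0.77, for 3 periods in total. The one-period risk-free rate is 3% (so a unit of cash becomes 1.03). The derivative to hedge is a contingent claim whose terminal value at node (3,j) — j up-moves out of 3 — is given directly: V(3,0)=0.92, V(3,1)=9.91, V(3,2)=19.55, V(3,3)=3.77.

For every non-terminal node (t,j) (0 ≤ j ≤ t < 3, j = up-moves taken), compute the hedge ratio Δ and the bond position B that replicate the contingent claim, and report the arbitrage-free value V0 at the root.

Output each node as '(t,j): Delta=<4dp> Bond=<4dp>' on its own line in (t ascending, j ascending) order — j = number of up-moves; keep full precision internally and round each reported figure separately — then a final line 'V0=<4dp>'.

The replicating-portfolio and risk-neutral prices coincide; use p* = (1.03−0.77)/(1.24−0.77) = 0.5532 for the latter.
Payoff layer (t=3): V(3,0)=0.9200, V(3,1)=9.9100, V(3,2)=19.5500, V(3,3)=3.7700
  t=2,j=0: stock 15.4154 → up 19.1151 (V=9.9100), down 11.8699 (V=0.9200). Price 5.7215; hedge Δ=1.2408, bond B=-13.4061.
  t=2,j=1: stock 24.8248 → up 30.7828 (V=19.5500), down 19.1151 (V=9.9100). Price 14.7988; hedge Δ=0.8262, bond B=-5.7118.
  t=2,j=2: stock 39.9776 → up 49.5722 (V=3.7700), down 30.7828 (V=19.5500). Price 10.5055; hedge Δ=-0.8398, bond B=44.0799.
  t=1,j=0: stock 20.0200 → up 24.8248 (V=14.7988), down 15.4154 (V=5.7215). Price 10.4301; hedge Δ=0.9647, bond B=-8.8832.
  t=1,j=1: stock 32.2400 → up 39.9776 (V=10.5055), down 24.8248 (V=14.7988). Price 12.0619; hedge Δ=-0.2833, bond B=21.1967.
  t=0,j=0: stock 26.0000 → up 32.2400 (V=12.0619), down 20.0200 (V=10.4301). Price 11.0027; hedge Δ=0.1335, bond B=7.5308.
Self-financing check: at every node Δ·S+B equals the discounted successor values.

(0,0): Delta=0.1335 Bond=7.5308
(1,0): Delta=0.9647 Bond=-8.8832
(1,1): Delta=-0.2833 Bond=21.1967
(2,0): Delta=1.2408 Bond=-13.4061
(2,1): Delta=0.8262 Bond=-5.7118
(2,2): Delta=-0.8398 Bond=44.0799
V0=11.0027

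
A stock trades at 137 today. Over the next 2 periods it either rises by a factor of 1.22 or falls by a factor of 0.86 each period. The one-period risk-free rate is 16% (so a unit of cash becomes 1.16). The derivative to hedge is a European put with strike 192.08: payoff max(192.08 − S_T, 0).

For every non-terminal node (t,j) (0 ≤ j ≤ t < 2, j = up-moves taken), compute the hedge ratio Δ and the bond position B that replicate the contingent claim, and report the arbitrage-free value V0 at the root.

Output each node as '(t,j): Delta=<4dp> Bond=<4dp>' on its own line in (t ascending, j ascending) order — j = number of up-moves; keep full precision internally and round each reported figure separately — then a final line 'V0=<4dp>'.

Risk-neutral probability p* = (R−d)/(u−d) = (1.16−0.86)/(1.22−0.86) = 0.8333.
Terminal values V(2,·): V(2,0)=90.7548, V(2,1)=48.3396, V(2,2)=0.0000
Node (1,0) S=117.8200: V=(p*·48.3396+(1−p*)·90.7548)/1.16=47.7662; Δ=(48.3396−90.7548)/(143.7404−101.3252)=-1.0000; B=V−Δ·S=165.5862
Node (1,1) S=167.1400: V=(p*·0.0000+(1−p*)·48.3396)/1.16=6.9453; Δ=(0.0000−48.3396)/(203.9108−143.7404)=-0.8034; B=V−Δ·S=141.2220
Node (0,0) S=137.0000: V=(p*·6.9453+(1−p*)·47.7662)/1.16=11.8524; Δ=(6.9453−47.7662)/(167.1400−117.8200)=-0.8277; B=V−Δ·S=125.2437
Self-financing check: at every node Δ·S+B equals the discounted successor values.

(0,0): Delta=-0.8277 Bond=125.2437
(1,0): Delta=-1.0000 Bond=165.5862
(1,1): Delta=-0.8034 Bond=141.2220
V0=11.8524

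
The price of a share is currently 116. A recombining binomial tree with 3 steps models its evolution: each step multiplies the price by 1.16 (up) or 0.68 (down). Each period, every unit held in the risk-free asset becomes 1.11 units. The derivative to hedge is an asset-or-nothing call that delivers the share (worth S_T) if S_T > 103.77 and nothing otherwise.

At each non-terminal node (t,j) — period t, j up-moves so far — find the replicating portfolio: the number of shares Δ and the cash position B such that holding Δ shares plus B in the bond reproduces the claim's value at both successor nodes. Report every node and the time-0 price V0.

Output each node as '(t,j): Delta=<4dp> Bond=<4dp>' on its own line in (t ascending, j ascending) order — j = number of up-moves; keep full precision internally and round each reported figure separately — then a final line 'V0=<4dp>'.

Risk-neutral probability p* = (R−d)/(u−d) = (1.11−0.68)/(1.16−0.68) = 0.8958.
Terminal payoffs: V(3,0)=0.0000, V(3,1)=0.0000, V(3,2)=106.1409, V(3,3)=181.0639
(2,0): S=53.6384. Δ = (V_up−V_dn)/(S_up−S_dn) = (0.0000−0.0000)/(62.2205−36.4741) = 0.0000. V = [p*·0.0000 + (1−p*)·0.0000]/1.11 = 0.0000. B = V − Δ·S = 0.0000.
(2,1): S=91.5008. Δ = (V_up−V_dn)/(S_up−S_dn) = (106.1409−0.0000)/(106.1409−62.2205) = 2.4167. V = [p*·106.1409 + (1−p*)·0.0000]/1.11 = 85.6618. B = V − Δ·S = -135.4651.
(2,2): S=156.0896. Δ = (V_up−V_dn)/(S_up−S_dn) = (181.0639−106.1409)/(181.0639−106.1409) = 1.0000. V = [p*·181.0639 + (1−p*)·106.1409]/1.11 = 156.0896. B = V − Δ·S = 0.0000.
(1,0): S=78.8800. Δ = (V_up−V_dn)/(S_up−S_dn) = (85.6618−0.0000)/(91.5008−53.6384) = 2.2624. V = [p*·85.6618 + (1−p*)·0.0000]/1.11 = 69.1339. B = V − Δ·S = -109.3281.
(1,1): S=134.5600. Δ = (V_up−V_dn)/(S_up−S_dn) = (156.0896−85.6618)/(156.0896−91.5008) = 1.0904. V = [p*·156.0896 + (1−p*)·85.6618]/1.11 = 134.0120. B = V − Δ·S = -12.7126.
(0,0): S=116.0000. Δ = (V_up−V_dn)/(S_up−S_dn) = (134.0120−69.1339)/(134.5600−78.8800) = 1.1652. V = [p*·134.0120 + (1−p*)·69.1339]/1.11 = 114.6432. B = V − Δ·S = -20.5195.
Each (Δ,B) replicates both successor values, so the strategy is self-financing and V0 is arbitrage-free.

(0,0): Delta=1.1652 Bond=-20.5195
(1,0): Delta=2.2624 Bond=-109.3281
(1,1): Delta=1.0904 Bond=-12.7126
(2,0): Delta=0.0000 Bond=0.0000
(2,1): Delta=2.4167 Bond=-135.4651
(2,2): Delta=1.0000 Bond=0.0000
V0=114.6432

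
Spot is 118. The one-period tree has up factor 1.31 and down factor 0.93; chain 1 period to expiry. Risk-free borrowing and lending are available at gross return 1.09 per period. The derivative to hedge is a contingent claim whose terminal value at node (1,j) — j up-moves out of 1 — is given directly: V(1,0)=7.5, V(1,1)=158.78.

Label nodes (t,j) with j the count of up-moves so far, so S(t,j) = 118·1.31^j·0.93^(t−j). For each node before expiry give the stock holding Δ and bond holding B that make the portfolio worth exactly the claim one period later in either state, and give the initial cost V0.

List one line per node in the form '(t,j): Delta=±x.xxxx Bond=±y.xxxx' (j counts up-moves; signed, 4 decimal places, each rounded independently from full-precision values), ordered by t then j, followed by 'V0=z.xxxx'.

(0,0): Delta=3.3738 Bond=-332.7871
V0=65.3182

Since d<R<u, set p* = (R−d)/(u−d) = 0.4211; price each node as the discounted p*-expectation of its children.
Terminal values V(1,·): V(1,0)=7.5000, V(1,1)=158.7800
(0,0): S=118.0000. Δ = (V_up−V_dn)/(S_up−S_dn) = (158.7800−7.5000)/(154.5800−109.7400) = 3.3738. V = [p*·158.7800 + (1−p*)·7.5000]/1.09 = 65.3182. B = V − Δ·S = -332.7871.
Root portfolio cost Δ·118+B reproduces V0=65.3182.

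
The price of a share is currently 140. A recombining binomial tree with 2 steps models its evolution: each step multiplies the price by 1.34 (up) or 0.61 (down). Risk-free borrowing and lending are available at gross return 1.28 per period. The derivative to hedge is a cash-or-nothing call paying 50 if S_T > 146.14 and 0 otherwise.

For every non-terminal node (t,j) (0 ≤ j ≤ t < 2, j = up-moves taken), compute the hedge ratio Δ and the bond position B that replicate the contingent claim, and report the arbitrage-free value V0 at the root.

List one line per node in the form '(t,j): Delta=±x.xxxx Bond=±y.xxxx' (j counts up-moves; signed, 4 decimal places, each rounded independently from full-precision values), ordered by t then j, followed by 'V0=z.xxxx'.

(0,0): Delta=0.3508 Bond=-23.4050
(1,0): Delta=0.0000 Bond=0.0000
(1,1): Delta=0.3651 Bond=-32.6413
V0=25.7072

Since d<R<u, set p* = (R−d)/(u−d) = 0.9178; price each node as the discounted p*-expectation of its children.
At expiry t=2: V(2,0)=0.0000, V(2,1)=0.0000, V(2,2)=50.0000
Node (1,0) S=85.4000: V=(p*·0.0000+(1−p*)·0.0000)/1.28=0.0000; Δ=(0.0000−0.0000)/(114.4360−52.0940)=0.0000; B=V−Δ·S=0.0000
Node (1,1) S=187.6000: V=(p*·50.0000+(1−p*)·0.0000)/1.28=35.8519; Δ=(50.0000−0.0000)/(251.3840−114.4360)=0.3651; B=V−Δ·S=-32.6413
Node (0,0) S=140.0000: V=(p*·35.8519+(1−p*)·0.0000)/1.28=25.7072; Δ=(35.8519−0.0000)/(187.6000−85.4000)=0.3508; B=V−Δ·S=-23.4050
Root portfolio cost Δ·140+B reproduces V0=25.7072.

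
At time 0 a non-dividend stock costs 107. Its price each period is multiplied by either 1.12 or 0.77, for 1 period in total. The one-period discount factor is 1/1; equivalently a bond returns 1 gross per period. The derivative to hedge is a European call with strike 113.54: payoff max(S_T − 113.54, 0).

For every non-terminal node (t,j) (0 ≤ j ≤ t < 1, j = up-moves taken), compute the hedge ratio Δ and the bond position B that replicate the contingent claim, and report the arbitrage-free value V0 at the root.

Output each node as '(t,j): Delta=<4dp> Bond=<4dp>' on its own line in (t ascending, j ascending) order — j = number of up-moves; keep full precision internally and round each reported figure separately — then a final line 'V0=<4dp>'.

(0,0): Delta=0.1682 Bond=-13.8600
V0=4.1400

Risk-neutral probability p* = (R−d)/(u−d) = (1−0.77)/(1.12−0.77) = 0.6571.
Payoff layer (t=1): V(1,0)=0.0000, V(1,1)=6.3000
Node (0,0) S=107.0000: V=(p*·6.3000+(1−p*)·0.0000)/1=4.1400; Δ=(6.3000−0.0000)/(119.8400−82.3900)=0.1682; B=V−Δ·S=-13.8600
Root portfolio cost Δ·107+B reproduces V0=4.1400.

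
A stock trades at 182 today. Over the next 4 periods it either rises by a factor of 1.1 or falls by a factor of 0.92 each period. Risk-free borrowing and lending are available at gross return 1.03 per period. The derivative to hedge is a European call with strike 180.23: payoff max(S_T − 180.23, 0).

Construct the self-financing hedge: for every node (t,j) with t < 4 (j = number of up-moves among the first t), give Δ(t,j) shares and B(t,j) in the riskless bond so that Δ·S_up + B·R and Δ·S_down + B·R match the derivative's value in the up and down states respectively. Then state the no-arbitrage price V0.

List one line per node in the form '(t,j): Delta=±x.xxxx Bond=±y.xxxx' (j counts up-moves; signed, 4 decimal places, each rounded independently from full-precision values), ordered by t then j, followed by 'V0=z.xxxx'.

No-arbitrage ⇒ martingale measure with p* = (R−d)/(u−d) = 0.6111.
Terminal payoffs: V(4,0)=0.0000, V(4,1)=0.0000, V(4,2)=6.1642, V(4,3)=42.6326, V(4,4)=86.2362
  t=3,j=0: stock 141.7212 → up 155.8933 (V=0.0000), down 130.3835 (V=0.0000). Price 0.0000; hedge Δ=0.0000, bond B=0.0000.
  t=3,j=1: stock 169.4493 → up 186.3942 (V=6.1642), down 155.8933 (V=0.0000). Price 3.6573; hedge Δ=0.2021, bond B=-30.5883.
  t=3,j=2: stock 202.6024 → up 222.8626 (V=42.6326), down 186.3942 (V=6.1642). Price 27.6218; hedge Δ=1.0000, bond B=-174.9806.
  t=3,j=3: stock 242.2420 → up 266.4662 (V=86.2362), down 222.8626 (V=42.6326). Price 67.2614; hedge Δ=1.0000, bond B=-174.9806.
  t=2,j=0: stock 154.0448 → up 169.4493 (V=3.6573), down 141.7212 (V=0.0000). Price 2.1699; hedge Δ=0.1319, bond B=-18.1484.
  t=2,j=1: stock 184.1840 → up 202.6024 (V=27.6218), down 169.4493 (V=3.6573). Price 17.7692; hedge Δ=0.7228, bond B=-115.3670.
  t=2,j=2: stock 220.2200 → up 242.2420 (V=67.2614), down 202.6024 (V=27.6218). Price 50.3359; hedge Δ=1.0000, bond B=-169.8841.
  t=1,j=0: stock 167.4400 → up 184.1840 (V=17.7692), down 154.0448 (V=2.1699). Price 11.3620; hedge Δ=0.5176, bond B=-75.3008.
  t=1,j=1: stock 200.2000 → up 220.2200 (V=50.3359), down 184.1840 (V=17.7692). Price 36.5739; hedge Δ=0.9037, bond B=-144.3524.
  t=0,j=0: stock 182.0000 → up 200.2000 (V=36.5739), down 167.4400 (V=11.3620). Price 25.9896; hedge Δ=0.7696, bond B=-114.0767.
Each (Δ,B) replicates both successor values, so the strategy is self-financing and V0 is arbitrage-free.

(0,0): Delta=0.7696 Bond=-114.0767
(1,0): Delta=0.5176 Bond=-75.3008
(1,1): Delta=0.9037 Bond=-144.3524
(2,0): Delta=0.1319 Bond=-18.1484
(2,1): Delta=0.7228 Bond=-115.3670
(2,2): Delta=1.0000 Bond=-169.8841
(3,0): Delta=0.0000 Bond=0.0000
(3,1): Delta=0.2021 Bond=-30.5883
(3,2): Delta=1.0000 Bond=-174.9806
(3,3): Delta=1.0000 Bond=-174.9806
V0=25.9896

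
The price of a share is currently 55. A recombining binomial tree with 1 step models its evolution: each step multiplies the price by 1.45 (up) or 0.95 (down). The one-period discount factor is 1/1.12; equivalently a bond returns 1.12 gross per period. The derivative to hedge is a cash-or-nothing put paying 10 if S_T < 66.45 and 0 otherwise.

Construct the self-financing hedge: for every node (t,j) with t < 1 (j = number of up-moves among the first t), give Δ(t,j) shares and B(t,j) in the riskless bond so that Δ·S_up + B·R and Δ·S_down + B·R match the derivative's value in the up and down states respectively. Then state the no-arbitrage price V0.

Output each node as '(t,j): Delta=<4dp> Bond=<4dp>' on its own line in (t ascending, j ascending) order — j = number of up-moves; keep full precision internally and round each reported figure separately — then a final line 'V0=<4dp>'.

Since d<R<u, set p* = (R−d)/(u−d) = 0.3400; price each node as the discounted p*-expectation of its children.
Payoff layer (t=1): V(1,0)=10.0000, V(1,1)=0.0000
Node (0,0) S=55.0000: V=(p*·0.0000+(1−p*)·10.0000)/1.12=5.8929; Δ=(0.0000−10.0000)/(79.7500−52.2500)=-0.3636; B=V−Δ·S=25.8929
Root portfolio cost Δ·55+B reproduces V0=5.8929.

(0,0): Delta=-0.3636 Bond=25.8929
V0=5.8929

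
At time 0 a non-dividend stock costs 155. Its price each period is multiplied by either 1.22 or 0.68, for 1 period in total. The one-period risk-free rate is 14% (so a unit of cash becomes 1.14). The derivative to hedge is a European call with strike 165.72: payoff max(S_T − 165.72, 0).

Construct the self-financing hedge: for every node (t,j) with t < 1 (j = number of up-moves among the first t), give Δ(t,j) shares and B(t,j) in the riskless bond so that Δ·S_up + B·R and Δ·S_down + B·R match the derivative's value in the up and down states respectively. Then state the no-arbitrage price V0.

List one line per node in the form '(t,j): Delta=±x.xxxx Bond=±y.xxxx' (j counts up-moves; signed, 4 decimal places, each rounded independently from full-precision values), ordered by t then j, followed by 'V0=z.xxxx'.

Risk-neutral probability p* = (R−d)/(u−d) = (1.14−0.68)/(1.22−0.68) = 0.8519.
Payoff layer (t=1): V(1,0)=0.0000, V(1,1)=23.3800
Node (0,0) S=155.0000: V=(p*·23.3800+(1−p*)·0.0000)/1.14=17.4704; Δ=(23.3800−0.0000)/(189.1000−105.4000)=0.2793; B=V−Δ·S=-25.8259
Root portfolio cost Δ·155+B reproduces V0=17.4704.

(0,0): Delta=0.2793 Bond=-25.8259
V0=17.4704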